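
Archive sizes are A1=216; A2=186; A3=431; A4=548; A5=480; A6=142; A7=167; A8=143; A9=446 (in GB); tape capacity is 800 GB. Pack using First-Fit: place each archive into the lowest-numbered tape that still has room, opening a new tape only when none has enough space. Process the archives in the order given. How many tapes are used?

Put A1 (216 GB) in tape 1; 584 GB remain.
Put A2 (186 GB) in tape 1; 398 GB remain.
Put A3 (431 GB) in tape 2; 369 GB remain.
Put A4 (548 GB) in tape 3; 252 GB remain.
Put A5 (480 GB) in tape 4; 320 GB remain.
Put A6 (142 GB) in tape 1; 256 GB remain.
Put A7 (167 GB) in tape 1; 89 GB remain.
Put A8 (143 GB) in tape 2; 226 GB remain.
Put A9 (446 GB) in tape 5; 354 GB remain.

5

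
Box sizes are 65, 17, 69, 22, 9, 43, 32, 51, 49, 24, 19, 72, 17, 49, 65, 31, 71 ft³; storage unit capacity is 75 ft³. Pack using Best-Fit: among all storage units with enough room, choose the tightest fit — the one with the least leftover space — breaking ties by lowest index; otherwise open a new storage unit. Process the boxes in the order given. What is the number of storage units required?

11

65 ft³ → storage unit 1 (remaining 10 ft³)
17 ft³ → storage unit 2 (remaining 58 ft³)
69 ft³ → storage unit 3 (remaining 6 ft³)
22 ft³ → storage unit 2 (remaining 36 ft³)
9 ft³ → storage unit 1 (remaining 1 ft³)
43 ft³ → storage unit 4 (remaining 32 ft³)
32 ft³ → storage unit 4 (remaining 0 ft³)
51 ft³ → storage unit 5 (remaining 24 ft³)
49 ft³ → storage unit 6 (remaining 26 ft³)
24 ft³ → storage unit 5 (remaining 0 ft³)
19 ft³ → storage unit 6 (remaining 7 ft³)
72 ft³ → storage unit 7 (remaining 3 ft³)
17 ft³ → storage unit 2 (remaining 19 ft³)
49 ft³ → storage unit 8 (remaining 26 ft³)
65 ft³ → storage unit 9 (remaining 10 ft³)
31 ft³ → storage unit 10 (remaining 44 ft³)
71 ft³ → storage unit 11 (remaining 4 ft³)
Final storage units: [65,9] [17,22,17] [69] [43,32] [51,24] [49,19] [72] [49] [65] [31] [71].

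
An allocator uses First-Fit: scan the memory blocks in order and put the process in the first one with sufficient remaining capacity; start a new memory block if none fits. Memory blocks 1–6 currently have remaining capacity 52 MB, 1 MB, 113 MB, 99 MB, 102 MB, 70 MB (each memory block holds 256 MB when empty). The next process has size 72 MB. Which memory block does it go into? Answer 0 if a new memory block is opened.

Memory blocks with room: memory block 3 (113 MB), memory block 4 (99 MB), memory block 5 (102 MB).
The first with room is memory block 3.

3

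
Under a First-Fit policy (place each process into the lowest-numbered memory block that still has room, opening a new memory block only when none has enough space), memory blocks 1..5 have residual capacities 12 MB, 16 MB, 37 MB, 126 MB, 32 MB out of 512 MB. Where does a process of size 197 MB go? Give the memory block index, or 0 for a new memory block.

No memory block has ≥ 197 MB free, so a new memory block is opened.

0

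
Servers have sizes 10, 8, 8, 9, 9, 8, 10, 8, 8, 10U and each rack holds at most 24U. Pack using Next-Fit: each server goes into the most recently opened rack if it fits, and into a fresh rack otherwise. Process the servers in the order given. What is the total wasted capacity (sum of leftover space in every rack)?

10U → rack 1 (remaining 14U)
8U → rack 1 (remaining 6U)
8U → rack 2 (remaining 16U)
9U → rack 2 (remaining 7U)
9U → rack 3 (remaining 15U)
8U → rack 3 (remaining 7U)
10U → rack 4 (remaining 14U)
8U → rack 4 (remaining 6U)
8U → rack 5 (remaining 16U)
10U → rack 5 (remaining 6U)
5 racks × 24U = 120U; used 88U; unused 32U.

32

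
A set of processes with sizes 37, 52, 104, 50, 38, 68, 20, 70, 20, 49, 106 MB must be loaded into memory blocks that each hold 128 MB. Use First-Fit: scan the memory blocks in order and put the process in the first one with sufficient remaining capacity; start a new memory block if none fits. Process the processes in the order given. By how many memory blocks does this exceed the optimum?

First-Fit: [37,52,38] [104,20] [50,68] [70,20] [49] [106] → 6 memory blocks.
Total size 614 MB; any packing needs at least ⌈614/128⌉ = 5 memory blocks.
An optimal packing achieves that bound: [106,20] [104,20] [70,52] [68,50] [49,38,37] → 5 memory blocks.
Excess: 6 − 5 = 1.

1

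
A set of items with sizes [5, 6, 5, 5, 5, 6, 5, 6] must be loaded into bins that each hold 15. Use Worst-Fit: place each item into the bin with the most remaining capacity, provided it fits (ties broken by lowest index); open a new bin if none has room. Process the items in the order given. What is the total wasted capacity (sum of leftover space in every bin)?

17

Put 5 in bin 1; 10 remain.
Put 6 in bin 1; 4 remain.
Put 5 in bin 2; 10 remain.
Put 5 in bin 2; 5 remain.
Put 5 in bin 2; 0 remain.
Put 6 in bin 3; 9 remain.
Put 5 in bin 3; 4 remain.
Put 6 in bin 4; 9 remain.
4 bins × 15 = 60; used 43; unused 17.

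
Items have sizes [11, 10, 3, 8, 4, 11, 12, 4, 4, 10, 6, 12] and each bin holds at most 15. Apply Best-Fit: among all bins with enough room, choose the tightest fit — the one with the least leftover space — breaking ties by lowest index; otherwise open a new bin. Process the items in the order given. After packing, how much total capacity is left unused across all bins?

25

Put 11 in bin 1; 4 remain.
Put 10 in bin 2; 5 remain.
Put 3 in bin 1; 1 remain.
Put 8 in bin 3; 7 remain.
Put 4 in bin 2; 1 remain.
Put 11 in bin 4; 4 remain.
Put 12 in bin 5; 3 remain.
Put 4 in bin 4; 0 remain.
Put 4 in bin 3; 3 remain.
Put 10 in bin 6; 5 remain.
Put 6 in bin 7; 9 remain.
Put 12 in bin 8; 3 remain.
8 bins × 15 = 120; used 95; unused 25.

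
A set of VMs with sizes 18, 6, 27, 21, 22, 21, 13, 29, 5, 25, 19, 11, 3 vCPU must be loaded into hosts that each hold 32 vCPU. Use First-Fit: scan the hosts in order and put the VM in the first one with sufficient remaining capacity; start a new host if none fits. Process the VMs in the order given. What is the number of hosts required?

18 vCPU → host 1 (remaining 14 vCPU)
6 vCPU → host 1 (remaining 8 vCPU)
27 vCPU → host 2 (remaining 5 vCPU)
21 vCPU → host 3 (remaining 11 vCPU)
22 vCPU → host 4 (remaining 10 vCPU)
21 vCPU → host 5 (remaining 11 vCPU)
13 vCPU → host 6 (remaining 19 vCPU)
29 vCPU → host 7 (remaining 3 vCPU)
5 vCPU → host 1 (remaining 3 vCPU)
25 vCPU → host 8 (remaining 7 vCPU)
19 vCPU → host 6 (remaining 0 vCPU)
11 vCPU → host 3 (remaining 0 vCPU)
3 vCPU → host 1 (remaining 0 vCPU)

8 hosts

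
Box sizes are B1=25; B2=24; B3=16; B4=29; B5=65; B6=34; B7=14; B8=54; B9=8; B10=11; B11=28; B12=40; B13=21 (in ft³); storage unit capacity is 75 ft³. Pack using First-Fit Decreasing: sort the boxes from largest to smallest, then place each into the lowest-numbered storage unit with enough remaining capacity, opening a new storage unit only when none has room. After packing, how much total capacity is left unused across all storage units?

6

Sorted descending: 65, 54, 40, 34, 29, 28, 25, 24, 21, 16, 14, 11, 8.
Put 65 ft³ in storage unit 1; 10 ft³ remain.
Put 54 ft³ in storage unit 2; 21 ft³ remain.
Put 40 ft³ in storage unit 3; 35 ft³ remain.
Put 34 ft³ in storage unit 3; 1 ft³ remain.
Put 29 ft³ in storage unit 4; 46 ft³ remain.
Put 28 ft³ in storage unit 4; 18 ft³ remain.
Put 25 ft³ in storage unit 5; 50 ft³ remain.
Put 24 ft³ in storage unit 5; 26 ft³ remain.
Put 21 ft³ in storage unit 2; 0 ft³ remain.
Put 16 ft³ in storage unit 4; 2 ft³ remain.
Put 14 ft³ in storage unit 5; 12 ft³ remain.
Put 11 ft³ in storage unit 5; 1 ft³ remain.
Put 8 ft³ in storage unit 1; 2 ft³ remain.
5 storage units × 75 ft³ = 375 ft³; used 369 ft³; unused 6 ft³.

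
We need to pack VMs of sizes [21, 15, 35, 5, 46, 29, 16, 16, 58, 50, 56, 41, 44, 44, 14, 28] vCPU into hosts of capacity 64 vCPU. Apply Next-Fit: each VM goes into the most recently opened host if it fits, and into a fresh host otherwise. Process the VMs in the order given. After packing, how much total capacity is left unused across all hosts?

host 1: place 21 vCPU, 43 vCPU left
host 1: place 15 vCPU, 28 vCPU left
host 2: place 35 vCPU, 29 vCPU left
host 2: place 5 vCPU, 24 vCPU left
host 3: place 46 vCPU, 18 vCPU left
host 4: place 29 vCPU, 35 vCPU left
host 4: place 16 vCPU, 19 vCPU left
host 4: place 16 vCPU, 3 vCPU left
host 5: place 58 vCPU, 6 vCPU left
host 6: place 50 vCPU, 14 vCPU left
host 7: place 56 vCPU, 8 vCPU left
host 8: place 41 vCPU, 23 vCPU left
host 9: place 44 vCPU, 20 vCPU left
host 10: place 44 vCPU, 20 vCPU left
host 10: place 14 vCPU, 6 vCPU left
host 11: place 28 vCPU, 36 vCPU left
11 hosts × 64 vCPU = 704 vCPU; used 518 vCPU; unused 186 vCPU.

186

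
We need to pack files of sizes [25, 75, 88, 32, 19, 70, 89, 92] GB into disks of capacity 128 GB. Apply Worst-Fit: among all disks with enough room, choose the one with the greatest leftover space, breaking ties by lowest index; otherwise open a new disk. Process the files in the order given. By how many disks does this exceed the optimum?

Worst-Fit: [25,75,19] [88,32] [70] [89] [92] → 5 disks.
5 files exceed 64 GB (half the capacity), and no two of those can share a disk, so at least 5 disks are needed.
So 5 is already optimal.

0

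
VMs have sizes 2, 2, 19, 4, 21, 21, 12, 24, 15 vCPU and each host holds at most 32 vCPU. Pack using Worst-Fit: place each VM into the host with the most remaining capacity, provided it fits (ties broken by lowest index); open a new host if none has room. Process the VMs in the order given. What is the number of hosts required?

host 1: place 2 vCPU, 30 vCPU left
host 1: place 2 vCPU, 28 vCPU left
host 1: place 19 vCPU, 9 vCPU left
host 1: place 4 vCPU, 5 vCPU left
host 2: place 21 vCPU, 11 vCPU left
host 3: place 21 vCPU, 11 vCPU left
host 4: place 12 vCPU, 20 vCPU left
host 5: place 24 vCPU, 8 vCPU left
host 4: place 15 vCPU, 5 vCPU left
Final hosts: [2,2,19,4] [21] [21] [12,15] [24].

5 hosts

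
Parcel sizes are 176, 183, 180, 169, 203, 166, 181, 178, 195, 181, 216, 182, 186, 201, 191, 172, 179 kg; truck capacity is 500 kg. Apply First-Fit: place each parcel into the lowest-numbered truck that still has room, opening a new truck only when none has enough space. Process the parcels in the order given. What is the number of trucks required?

Put 176 kg in truck 1; 324 kg remain.
Put 183 kg in truck 1; 141 kg remain.
Put 180 kg in truck 2; 320 kg remain.
Put 169 kg in truck 2; 151 kg remain.
Put 203 kg in truck 3; 297 kg remain.
Put 166 kg in truck 3; 131 kg remain.
Put 181 kg in truck 4; 319 kg remain.
Put 178 kg in truck 4; 141 kg remain.
Put 195 kg in truck 5; 305 kg remain.
Put 181 kg in truck 5; 124 kg remain.
Put 216 kg in truck 6; 284 kg remain.
Put 182 kg in truck 6; 102 kg remain.
Put 186 kg in truck 7; 314 kg remain.
Put 201 kg in truck 7; 113 kg remain.
Put 191 kg in truck 8; 309 kg remain.
Put 172 kg in truck 8; 137 kg remain.
Put 179 kg in truck 9; 321 kg remain.

9 trucks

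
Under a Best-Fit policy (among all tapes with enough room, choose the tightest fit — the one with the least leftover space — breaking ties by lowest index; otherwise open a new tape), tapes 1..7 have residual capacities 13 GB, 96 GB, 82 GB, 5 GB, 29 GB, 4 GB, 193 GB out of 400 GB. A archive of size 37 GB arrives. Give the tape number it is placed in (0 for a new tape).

3

Tapes with room: tape 2 (96 GB), tape 3 (82 GB), tape 7 (193 GB).
Tightest fit is tape 3 with 82 GB free.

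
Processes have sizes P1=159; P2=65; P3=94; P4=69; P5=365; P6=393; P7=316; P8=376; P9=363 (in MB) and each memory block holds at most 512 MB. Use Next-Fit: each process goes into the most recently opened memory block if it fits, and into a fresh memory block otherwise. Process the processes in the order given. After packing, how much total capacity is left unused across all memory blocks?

872

Put P1 (159 MB) in memory block 1; 353 MB remain.
Put P2 (65 MB) in memory block 1; 288 MB remain.
Put P3 (94 MB) in memory block 1; 194 MB remain.
Put P4 (69 MB) in memory block 1; 125 MB remain.
Put P5 (365 MB) in memory block 2; 147 MB remain.
Put P6 (393 MB) in memory block 3; 119 MB remain.
Put P7 (316 MB) in memory block 4; 196 MB remain.
Put P8 (376 MB) in memory block 5; 136 MB remain.
Put P9 (363 MB) in memory block 6; 149 MB remain.
6 memory blocks × 512 MB = 3072 MB; used 2200 MB; unused 872 MB.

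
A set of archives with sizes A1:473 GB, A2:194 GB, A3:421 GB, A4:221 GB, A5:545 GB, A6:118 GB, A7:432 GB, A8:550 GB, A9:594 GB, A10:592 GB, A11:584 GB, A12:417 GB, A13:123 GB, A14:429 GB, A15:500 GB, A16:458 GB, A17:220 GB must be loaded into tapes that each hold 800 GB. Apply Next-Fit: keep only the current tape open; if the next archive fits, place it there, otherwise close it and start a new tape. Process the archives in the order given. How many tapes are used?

12

A1 (473 GB) → tape 1 (remaining 327 GB)
A2 (194 GB) → tape 1 (remaining 133 GB)
A3 (421 GB) → tape 2 (remaining 379 GB)
A4 (221 GB) → tape 2 (remaining 158 GB)
A5 (545 GB) → tape 3 (remaining 255 GB)
A6 (118 GB) → tape 3 (remaining 137 GB)
A7 (432 GB) → tape 4 (remaining 368 GB)
A8 (550 GB) → tape 5 (remaining 250 GB)
A9 (594 GB) → tape 6 (remaining 206 GB)
A10 (592 GB) → tape 7 (remaining 208 GB)
A11 (584 GB) → tape 8 (remaining 216 GB)
A12 (417 GB) → tape 9 (remaining 383 GB)
A13 (123 GB) → tape 9 (remaining 260 GB)
A14 (429 GB) → tape 10 (remaining 371 GB)
A15 (500 GB) → tape 11 (remaining 300 GB)
A16 (458 GB) → tape 12 (remaining 342 GB)
A17 (220 GB) → tape 12 (remaining 122 GB)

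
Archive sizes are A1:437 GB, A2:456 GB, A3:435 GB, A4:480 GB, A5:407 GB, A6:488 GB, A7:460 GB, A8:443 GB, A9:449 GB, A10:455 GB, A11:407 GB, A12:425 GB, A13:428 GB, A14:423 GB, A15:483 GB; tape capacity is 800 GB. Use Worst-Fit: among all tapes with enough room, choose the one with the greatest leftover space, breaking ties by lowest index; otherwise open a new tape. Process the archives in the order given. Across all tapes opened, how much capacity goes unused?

5324

Put A1 (437 GB) in tape 1; 363 GB remain.
Put A2 (456 GB) in tape 2; 344 GB remain.
Put A3 (435 GB) in tape 3; 365 GB remain.
Put A4 (480 GB) in tape 4; 320 GB remain.
Put A5 (407 GB) in tape 5; 393 GB remain.
Put A6 (488 GB) in tape 6; 312 GB remain.
Put A7 (460 GB) in tape 7; 340 GB remain.
Put A8 (443 GB) in tape 8; 357 GB remain.
Put A9 (449 GB) in tape 9; 351 GB remain.
Put A10 (455 GB) in tape 10; 345 GB remain.
Put A11 (407 GB) in tape 11; 393 GB remain.
Put A12 (425 GB) in tape 12; 375 GB remain.
Put A13 (428 GB) in tape 13; 372 GB remain.
Put A14 (423 GB) in tape 14; 377 GB remain.
Put A15 (483 GB) in tape 15; 317 GB remain.
15 tapes × 800 GB = 12000 GB; used 6676 GB; unused 5324 GB.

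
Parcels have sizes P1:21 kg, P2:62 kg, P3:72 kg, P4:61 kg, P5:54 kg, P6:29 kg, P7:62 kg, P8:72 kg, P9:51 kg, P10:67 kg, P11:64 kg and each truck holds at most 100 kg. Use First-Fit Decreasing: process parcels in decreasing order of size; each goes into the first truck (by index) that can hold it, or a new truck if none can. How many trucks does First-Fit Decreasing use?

Sorted descending: 72, 72, 67, 64, 62, 62, 61, 54, 51, 29, 21.
72 kg → truck 1 (remaining 28 kg)
72 kg → truck 2 (remaining 28 kg)
67 kg → truck 3 (remaining 33 kg)
64 kg → truck 4 (remaining 36 kg)
62 kg → truck 5 (remaining 38 kg)
62 kg → truck 6 (remaining 38 kg)
61 kg → truck 7 (remaining 39 kg)
54 kg → truck 8 (remaining 46 kg)
51 kg → truck 9 (remaining 49 kg)
29 kg → truck 3 (remaining 4 kg)
21 kg → truck 1 (remaining 7 kg)
Final trucks: [72,21] [72] [67,29] [64] [62] [62] [61] [54] [51].

9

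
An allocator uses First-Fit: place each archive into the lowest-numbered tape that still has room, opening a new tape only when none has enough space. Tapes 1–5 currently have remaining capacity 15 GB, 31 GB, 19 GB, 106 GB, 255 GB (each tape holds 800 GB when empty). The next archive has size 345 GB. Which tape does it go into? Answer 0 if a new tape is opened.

0

No tape has ≥ 345 GB free, so a new tape is opened.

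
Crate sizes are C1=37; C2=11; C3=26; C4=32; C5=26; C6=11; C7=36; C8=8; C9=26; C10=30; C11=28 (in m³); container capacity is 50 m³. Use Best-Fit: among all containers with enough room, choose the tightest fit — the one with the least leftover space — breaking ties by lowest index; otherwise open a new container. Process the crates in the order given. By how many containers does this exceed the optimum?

0

Best-Fit: [37,11] [26] [32,11] [26] [36,8] [26] [30] [28] → 8 containers.
8 crates exceed 25 m³ (half the capacity), and no two of those can share a container, so at least 8 containers are needed.
So 8 is already optimal.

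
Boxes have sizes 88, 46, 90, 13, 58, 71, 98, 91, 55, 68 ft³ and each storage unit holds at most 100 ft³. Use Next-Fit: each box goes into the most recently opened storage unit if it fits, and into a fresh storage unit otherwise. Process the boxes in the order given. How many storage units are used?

88 ft³ → storage unit 1 (remaining 12 ft³)
46 ft³ → storage unit 2 (remaining 54 ft³)
90 ft³ → storage unit 3 (remaining 10 ft³)
13 ft³ → storage unit 4 (remaining 87 ft³)
58 ft³ → storage unit 4 (remaining 29 ft³)
71 ft³ → storage unit 5 (remaining 29 ft³)
98 ft³ → storage unit 6 (remaining 2 ft³)
91 ft³ → storage unit 7 (remaining 9 ft³)
55 ft³ → storage unit 8 (remaining 45 ft³)
68 ft³ → storage unit 9 (remaining 32 ft³)

9 storage units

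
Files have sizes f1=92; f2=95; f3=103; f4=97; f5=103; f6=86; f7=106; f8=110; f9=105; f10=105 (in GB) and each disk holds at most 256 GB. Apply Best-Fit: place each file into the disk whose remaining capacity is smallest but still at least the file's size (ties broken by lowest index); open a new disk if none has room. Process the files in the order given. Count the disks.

5 disks

f1 (92 GB) → disk 1 (remaining 164 GB)
f2 (95 GB) → disk 1 (remaining 69 GB)
f3 (103 GB) → disk 2 (remaining 153 GB)
f4 (97 GB) → disk 2 (remaining 56 GB)
f5 (103 GB) → disk 3 (remaining 153 GB)
f6 (86 GB) → disk 3 (remaining 67 GB)
f7 (106 GB) → disk 4 (remaining 150 GB)
f8 (110 GB) → disk 4 (remaining 40 GB)
f9 (105 GB) → disk 5 (remaining 151 GB)
f10 (105 GB) → disk 5 (remaining 46 GB)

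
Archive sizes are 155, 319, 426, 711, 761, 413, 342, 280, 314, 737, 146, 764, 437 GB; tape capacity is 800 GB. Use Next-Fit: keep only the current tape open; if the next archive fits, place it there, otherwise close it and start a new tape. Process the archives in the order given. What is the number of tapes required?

10

Put 155 GB in tape 1; 645 GB remain.
Put 319 GB in tape 1; 326 GB remain.
Put 426 GB in tape 2; 374 GB remain.
Put 711 GB in tape 3; 89 GB remain.
Put 761 GB in tape 4; 39 GB remain.
Put 413 GB in tape 5; 387 GB remain.
Put 342 GB in tape 5; 45 GB remain.
Put 280 GB in tape 6; 520 GB remain.
Put 314 GB in tape 6; 206 GB remain.
Put 737 GB in tape 7; 63 GB remain.
Put 146 GB in tape 8; 654 GB remain.
Put 764 GB in tape 9; 36 GB remain.
Put 437 GB in tape 10; 363 GB remain.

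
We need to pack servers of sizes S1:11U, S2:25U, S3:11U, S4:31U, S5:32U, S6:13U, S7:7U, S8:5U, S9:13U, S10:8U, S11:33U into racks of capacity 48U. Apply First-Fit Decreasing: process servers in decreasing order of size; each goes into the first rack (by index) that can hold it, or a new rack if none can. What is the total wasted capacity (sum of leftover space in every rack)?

Sorted descending: 33, 32, 31, 25, 13, 13, 11, 11, 8, 7, 5.
Put 33U in rack 1; 15U remain.
Put 32U in rack 2; 16U remain.
Put 31U in rack 3; 17U remain.
Put 25U in rack 4; 23U remain.
Put 13U in rack 1; 2U remain.
Put 13U in rack 2; 3U remain.
Put 11U in rack 3; 6U remain.
Put 11U in rack 4; 12U remain.
Put 8U in rack 4; 4U remain.
Put 7U in rack 5; 41U remain.
Put 5U in rack 3; 1U remain.
5 racks × 48U = 240U; used 189U; unused 51U.

51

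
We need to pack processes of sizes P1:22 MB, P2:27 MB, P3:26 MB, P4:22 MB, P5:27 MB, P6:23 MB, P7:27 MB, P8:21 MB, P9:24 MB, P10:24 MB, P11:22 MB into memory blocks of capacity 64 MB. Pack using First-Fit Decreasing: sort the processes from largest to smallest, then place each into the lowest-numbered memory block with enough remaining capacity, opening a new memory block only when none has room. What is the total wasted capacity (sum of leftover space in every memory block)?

Sorted descending: 27, 27, 27, 26, 24, 24, 23, 22, 22, 22, 21.
Put 27 MB in memory block 1; 37 MB remain.
Put 27 MB in memory block 1; 10 MB remain.
Put 27 MB in memory block 2; 37 MB remain.
Put 26 MB in memory block 2; 11 MB remain.
Put 24 MB in memory block 3; 40 MB remain.
Put 24 MB in memory block 3; 16 MB remain.
Put 23 MB in memory block 4; 41 MB remain.
Put 22 MB in memory block 4; 19 MB remain.
Put 22 MB in memory block 5; 42 MB remain.
Put 22 MB in memory block 5; 20 MB remain.
Put 21 MB in memory block 6; 43 MB remain.
6 memory blocks × 64 MB = 384 MB; used 265 MB; unused 119 MB.

119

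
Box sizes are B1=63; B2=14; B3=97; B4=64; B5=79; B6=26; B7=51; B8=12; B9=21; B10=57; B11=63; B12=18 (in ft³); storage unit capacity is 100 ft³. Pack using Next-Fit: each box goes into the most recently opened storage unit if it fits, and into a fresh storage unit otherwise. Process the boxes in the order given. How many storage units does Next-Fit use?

7

Put B1 (63 ft³) in storage unit 1; 37 ft³ remain.
Put B2 (14 ft³) in storage unit 1; 23 ft³ remain.
Put B3 (97 ft³) in storage unit 2; 3 ft³ remain.
Put B4 (64 ft³) in storage unit 3; 36 ft³ remain.
Put B5 (79 ft³) in storage unit 4; 21 ft³ remain.
Put B6 (26 ft³) in storage unit 5; 74 ft³ remain.
Put B7 (51 ft³) in storage unit 5; 23 ft³ remain.
Put B8 (12 ft³) in storage unit 5; 11 ft³ remain.
Put B9 (21 ft³) in storage unit 6; 79 ft³ remain.
Put B10 (57 ft³) in storage unit 6; 22 ft³ remain.
Put B11 (63 ft³) in storage unit 7; 37 ft³ remain.
Put B12 (18 ft³) in storage unit 7; 19 ft³ remain.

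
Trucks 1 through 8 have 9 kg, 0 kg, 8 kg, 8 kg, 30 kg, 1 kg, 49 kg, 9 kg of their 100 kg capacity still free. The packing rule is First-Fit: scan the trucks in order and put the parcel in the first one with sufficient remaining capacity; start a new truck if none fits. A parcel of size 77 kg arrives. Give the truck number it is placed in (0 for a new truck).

0

No truck has ≥ 77 kg free, so a new truck is opened.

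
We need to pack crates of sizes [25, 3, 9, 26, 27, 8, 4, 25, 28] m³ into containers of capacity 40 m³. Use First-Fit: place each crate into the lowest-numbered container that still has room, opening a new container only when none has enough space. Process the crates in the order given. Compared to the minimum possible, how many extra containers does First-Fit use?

0

First-Fit: [25,3,9] [26,8,4] [27] [25] [28] → 5 containers.
5 crates exceed 20 m³ (half the capacity), and no two of those can share a container, so at least 5 containers are needed.
So 5 is already optimal.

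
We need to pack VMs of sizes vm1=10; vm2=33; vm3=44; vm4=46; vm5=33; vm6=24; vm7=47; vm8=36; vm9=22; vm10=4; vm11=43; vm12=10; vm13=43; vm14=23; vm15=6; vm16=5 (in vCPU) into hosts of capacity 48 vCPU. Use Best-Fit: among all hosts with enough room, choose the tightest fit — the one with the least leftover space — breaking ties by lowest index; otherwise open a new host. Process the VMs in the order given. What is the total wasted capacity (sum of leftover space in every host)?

51

vm1 (10 vCPU) → host 1 (remaining 38 vCPU)
vm2 (33 vCPU) → host 1 (remaining 5 vCPU)
vm3 (44 vCPU) → host 2 (remaining 4 vCPU)
vm4 (46 vCPU) → host 3 (remaining 2 vCPU)
vm5 (33 vCPU) → host 4 (remaining 15 vCPU)
vm6 (24 vCPU) → host 5 (remaining 24 vCPU)
vm7 (47 vCPU) → host 6 (remaining 1 vCPU)
vm8 (36 vCPU) → host 7 (remaining 12 vCPU)
vm9 (22 vCPU) → host 5 (remaining 2 vCPU)
vm10 (4 vCPU) → host 2 (remaining 0 vCPU)
vm11 (43 vCPU) → host 8 (remaining 5 vCPU)
vm12 (10 vCPU) → host 7 (remaining 2 vCPU)
vm13 (43 vCPU) → host 9 (remaining 5 vCPU)
vm14 (23 vCPU) → host 10 (remaining 25 vCPU)
vm15 (6 vCPU) → host 4 (remaining 9 vCPU)
vm16 (5 vCPU) → host 1 (remaining 0 vCPU)
10 hosts × 48 vCPU = 480 vCPU; used 429 vCPU; unused 51 vCPU.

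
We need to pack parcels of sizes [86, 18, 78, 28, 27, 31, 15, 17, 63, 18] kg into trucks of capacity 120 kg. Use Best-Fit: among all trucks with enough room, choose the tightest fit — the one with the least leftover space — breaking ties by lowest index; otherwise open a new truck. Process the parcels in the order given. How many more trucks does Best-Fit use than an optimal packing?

0

Best-Fit: [86,18,15] [78,28] [27,31,17,18] [63] → 4 trucks.
Total size 381 kg; any packing needs at least ⌈381/120⌉ = 4 trucks.
So 4 is already optimal.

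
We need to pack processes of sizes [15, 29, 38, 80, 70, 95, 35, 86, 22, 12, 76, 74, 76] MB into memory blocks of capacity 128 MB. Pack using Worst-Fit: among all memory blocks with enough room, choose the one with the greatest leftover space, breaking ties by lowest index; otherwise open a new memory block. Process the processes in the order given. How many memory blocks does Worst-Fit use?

8 memory blocks

memory block 1: place 15 MB, 113 MB left
memory block 1: place 29 MB, 84 MB left
memory block 1: place 38 MB, 46 MB left
memory block 2: place 80 MB, 48 MB left
memory block 3: place 70 MB, 58 MB left
memory block 4: place 95 MB, 33 MB left
memory block 3: place 35 MB, 23 MB left
memory block 5: place 86 MB, 42 MB left
memory block 2: place 22 MB, 26 MB left
memory block 1: place 12 MB, 34 MB left
memory block 6: place 76 MB, 52 MB left
memory block 7: place 74 MB, 54 MB left
memory block 8: place 76 MB, 52 MB left
Final memory blocks: [15,29,38,12] [80,22] [70,35] [95] [86] [76] [74] [76].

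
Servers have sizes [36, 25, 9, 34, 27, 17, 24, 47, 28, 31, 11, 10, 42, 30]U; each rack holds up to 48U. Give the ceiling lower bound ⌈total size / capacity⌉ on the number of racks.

8

Total size = 36 + 25 + 9 + 34 + 27 + 17 + 24 + 47 + 28 + 31 + 11 + 10 + 42 + 30 = 371U.
⌈371 / 48⌉ = 8.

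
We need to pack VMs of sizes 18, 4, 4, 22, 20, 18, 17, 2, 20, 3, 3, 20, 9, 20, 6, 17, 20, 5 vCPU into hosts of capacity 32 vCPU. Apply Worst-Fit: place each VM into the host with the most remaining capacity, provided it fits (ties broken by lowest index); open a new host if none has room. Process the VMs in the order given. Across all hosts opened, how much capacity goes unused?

92

Put 18 vCPU in host 1; 14 vCPU remain.
Put 4 vCPU in host 1; 10 vCPU remain.
Put 4 vCPU in host 1; 6 vCPU remain.
Put 22 vCPU in host 2; 10 vCPU remain.
Put 20 vCPU in host 3; 12 vCPU remain.
Put 18 vCPU in host 4; 14 vCPU remain.
Put 17 vCPU in host 5; 15 vCPU remain.
Put 2 vCPU in host 5; 13 vCPU remain.
Put 20 vCPU in host 6; 12 vCPU remain.
Put 3 vCPU in host 4; 11 vCPU remain.
Put 3 vCPU in host 5; 10 vCPU remain.
Put 20 vCPU in host 7; 12 vCPU remain.
Put 9 vCPU in host 3; 3 vCPU remain.
Put 20 vCPU in host 8; 12 vCPU remain.
Put 6 vCPU in host 6; 6 vCPU remain.
Put 17 vCPU in host 9; 15 vCPU remain.
Put 20 vCPU in host 10; 12 vCPU remain.
Put 5 vCPU in host 9; 10 vCPU remain.
10 hosts × 32 vCPU = 320 vCPU; used 228 vCPU; unused 92 vCPU.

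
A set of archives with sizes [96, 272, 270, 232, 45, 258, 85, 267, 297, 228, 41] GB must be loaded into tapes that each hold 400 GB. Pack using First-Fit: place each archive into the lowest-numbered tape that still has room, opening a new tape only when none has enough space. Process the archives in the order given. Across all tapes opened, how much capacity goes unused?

709

tape 1: place 96 GB, 304 GB left
tape 1: place 272 GB, 32 GB left
tape 2: place 270 GB, 130 GB left
tape 3: place 232 GB, 168 GB left
tape 2: place 45 GB, 85 GB left
tape 4: place 258 GB, 142 GB left
tape 2: place 85 GB, 0 GB left
tape 5: place 267 GB, 133 GB left
tape 6: place 297 GB, 103 GB left
tape 7: place 228 GB, 172 GB left
tape 3: place 41 GB, 127 GB left
7 tapes × 400 GB = 2800 GB; used 2091 GB; unused 709 GB.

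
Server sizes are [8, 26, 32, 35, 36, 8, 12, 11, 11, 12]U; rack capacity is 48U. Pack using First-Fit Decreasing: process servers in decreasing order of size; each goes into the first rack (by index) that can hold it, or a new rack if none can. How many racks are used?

Sorted descending: 36, 35, 32, 26, 12, 12, 11, 11, 8, 8.
Put 36U in rack 1; 12U remain.
Put 35U in rack 2; 13U remain.
Put 32U in rack 3; 16U remain.
Put 26U in rack 4; 22U remain.
Put 12U in rack 1; 0U remain.
Put 12U in rack 2; 1U remain.
Put 11U in rack 3; 5U remain.
Put 11U in rack 4; 11U remain.
Put 8U in rack 4; 3U remain.
Put 8U in rack 5; 40U remain.
Final racks: [36,12] [35,12] [32,11] [26,11,8] [8].

5 racks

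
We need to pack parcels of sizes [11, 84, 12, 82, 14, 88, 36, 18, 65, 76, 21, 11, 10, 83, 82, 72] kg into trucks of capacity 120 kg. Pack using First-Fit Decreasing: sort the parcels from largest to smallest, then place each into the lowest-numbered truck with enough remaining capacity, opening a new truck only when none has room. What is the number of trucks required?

8

Sorted descending: 88, 84, 83, 82, 82, 76, 72, 65, 36, 21, 18, 14, 12, 11, 11, 10.
Put 88 kg in truck 1; 32 kg remain.
Put 84 kg in truck 2; 36 kg remain.
Put 83 kg in truck 3; 37 kg remain.
Put 82 kg in truck 4; 38 kg remain.
Put 82 kg in truck 5; 38 kg remain.
Put 76 kg in truck 6; 44 kg remain.
Put 72 kg in truck 7; 48 kg remain.
Put 65 kg in truck 8; 55 kg remain.
Put 36 kg in truck 2; 0 kg remain.
Put 21 kg in truck 1; 11 kg remain.
Put 18 kg in truck 3; 19 kg remain.
Put 14 kg in truck 3; 5 kg remain.
Put 12 kg in truck 4; 26 kg remain.
Put 11 kg in truck 1; 0 kg remain.
Put 11 kg in truck 4; 15 kg remain.
Put 10 kg in truck 4; 5 kg remain.
Final trucks: [88,21,11] [84,36] [83,18,14] [82,12,11,10] [82] [76] [72] [65].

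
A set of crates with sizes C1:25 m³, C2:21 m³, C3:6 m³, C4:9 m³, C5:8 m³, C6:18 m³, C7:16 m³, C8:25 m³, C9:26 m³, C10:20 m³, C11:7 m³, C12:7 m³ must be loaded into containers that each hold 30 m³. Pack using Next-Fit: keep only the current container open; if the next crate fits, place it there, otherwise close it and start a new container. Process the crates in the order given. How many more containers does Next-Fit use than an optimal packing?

Next-Fit: [25] [21,6] [9,8] [18] [16] [25] [26] [20,7] [7] → 9 containers.
Total size 188 m³; any packing needs at least ⌈188/30⌉ = 7 containers.
An optimal packing achieves that bound: [26] [25] [25] [21,9] [20,8] [18,7] [16,7,6] → 7 containers.
Excess: 9 − 7 = 2.

2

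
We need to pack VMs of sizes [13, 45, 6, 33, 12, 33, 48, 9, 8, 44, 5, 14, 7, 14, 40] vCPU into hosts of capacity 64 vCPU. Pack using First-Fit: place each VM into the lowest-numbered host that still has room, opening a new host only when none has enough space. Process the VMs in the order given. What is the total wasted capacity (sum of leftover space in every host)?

Put 13 vCPU in host 1; 51 vCPU remain.
Put 45 vCPU in host 1; 6 vCPU remain.
Put 6 vCPU in host 1; 0 vCPU remain.
Put 33 vCPU in host 2; 31 vCPU remain.
Put 12 vCPU in host 2; 19 vCPU remain.
Put 33 vCPU in host 3; 31 vCPU remain.
Put 48 vCPU in host 4; 16 vCPU remain.
Put 9 vCPU in host 2; 10 vCPU remain.
Put 8 vCPU in host 2; 2 vCPU remain.
Put 44 vCPU in host 5; 20 vCPU remain.
Put 5 vCPU in host 3; 26 vCPU remain.
Put 14 vCPU in host 3; 12 vCPU remain.
Put 7 vCPU in host 3; 5 vCPU remain.
Put 14 vCPU in host 4; 2 vCPU remain.
Put 40 vCPU in host 6; 24 vCPU remain.
6 hosts × 64 vCPU = 384 vCPU; used 331 vCPU; unused 53 vCPU.

53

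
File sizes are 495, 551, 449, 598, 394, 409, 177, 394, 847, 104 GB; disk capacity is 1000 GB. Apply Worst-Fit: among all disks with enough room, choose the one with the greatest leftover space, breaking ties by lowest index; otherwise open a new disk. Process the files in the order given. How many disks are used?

Put 495 GB in disk 1; 505 GB remain.
Put 551 GB in disk 2; 449 GB remain.
Put 449 GB in disk 1; 56 GB remain.
Put 598 GB in disk 3; 402 GB remain.
Put 394 GB in disk 2; 55 GB remain.
Put 409 GB in disk 4; 591 GB remain.
Put 177 GB in disk 4; 414 GB remain.
Put 394 GB in disk 4; 20 GB remain.
Put 847 GB in disk 5; 153 GB remain.
Put 104 GB in disk 3; 298 GB remain.

5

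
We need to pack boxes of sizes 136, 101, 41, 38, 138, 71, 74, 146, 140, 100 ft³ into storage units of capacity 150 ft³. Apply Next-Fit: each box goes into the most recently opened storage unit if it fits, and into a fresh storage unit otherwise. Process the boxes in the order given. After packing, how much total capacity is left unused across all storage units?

215

Put 136 ft³ in storage unit 1; 14 ft³ remain.
Put 101 ft³ in storage unit 2; 49 ft³ remain.
Put 41 ft³ in storage unit 2; 8 ft³ remain.
Put 38 ft³ in storage unit 3; 112 ft³ remain.
Put 138 ft³ in storage unit 4; 12 ft³ remain.
Put 71 ft³ in storage unit 5; 79 ft³ remain.
Put 74 ft³ in storage unit 5; 5 ft³ remain.
Put 146 ft³ in storage unit 6; 4 ft³ remain.
Put 140 ft³ in storage unit 7; 10 ft³ remain.
Put 100 ft³ in storage unit 8; 50 ft³ remain.
8 storage units × 150 ft³ = 1200 ft³; used 985 ft³; unused 215 ft³.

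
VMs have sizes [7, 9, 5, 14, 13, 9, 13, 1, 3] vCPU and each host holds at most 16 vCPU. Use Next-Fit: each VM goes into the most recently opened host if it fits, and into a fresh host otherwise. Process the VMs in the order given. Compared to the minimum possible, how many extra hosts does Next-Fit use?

2

Next-Fit: [7,9] [5] [14] [13] [9] [13,1] [3] → 7 hosts.
Total size 74 vCPU; any packing needs at least ⌈74/16⌉ = 5 hosts.
An optimal packing achieves that bound: [14,1] [13,3] [13] [9,7] [9,5] → 5 hosts.
Excess: 7 − 5 = 2.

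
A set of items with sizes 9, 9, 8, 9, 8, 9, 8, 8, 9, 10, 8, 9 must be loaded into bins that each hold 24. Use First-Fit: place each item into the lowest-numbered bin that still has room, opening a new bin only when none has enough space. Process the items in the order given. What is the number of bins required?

6

9 → bin 1 (remaining 15)
9 → bin 1 (remaining 6)
8 → bin 2 (remaining 16)
9 → bin 2 (remaining 7)
8 → bin 3 (remaining 16)
9 → bin 3 (remaining 7)
8 → bin 4 (remaining 16)
8 → bin 4 (remaining 8)
9 → bin 5 (remaining 15)
10 → bin 5 (remaining 5)
8 → bin 4 (remaining 0)
9 → bin 6 (remaining 15)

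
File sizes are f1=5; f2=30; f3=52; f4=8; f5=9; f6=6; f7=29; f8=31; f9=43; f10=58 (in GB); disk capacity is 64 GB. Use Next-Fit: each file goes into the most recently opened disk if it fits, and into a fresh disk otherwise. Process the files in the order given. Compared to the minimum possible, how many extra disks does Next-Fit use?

Next-Fit: [5,30] [52,8] [9,6,29] [31] [43] [58] → 6 disks.
Total size 271 GB; any packing needs at least ⌈271/64⌉ = 5 disks.
An optimal packing achieves that bound: [58,6] [52,9] [43,8,5] [31,30] [29] → 5 disks.
Excess: 6 − 5 = 1.

1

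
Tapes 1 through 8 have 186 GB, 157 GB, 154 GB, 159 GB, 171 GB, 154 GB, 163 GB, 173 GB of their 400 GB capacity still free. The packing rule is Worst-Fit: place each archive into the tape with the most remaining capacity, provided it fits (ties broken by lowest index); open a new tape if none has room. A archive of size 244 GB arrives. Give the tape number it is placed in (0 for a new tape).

No tape has ≥ 244 GB free, so a new tape is opened.

0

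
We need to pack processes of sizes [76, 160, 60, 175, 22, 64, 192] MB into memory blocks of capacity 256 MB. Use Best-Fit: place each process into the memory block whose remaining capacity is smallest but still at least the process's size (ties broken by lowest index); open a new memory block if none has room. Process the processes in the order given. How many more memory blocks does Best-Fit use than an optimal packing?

Best-Fit: [76,160] [60,175] [22,64] [192] → 4 memory blocks.
Total size 749 MB; any packing needs at least ⌈749/256⌉ = 3 memory blocks.
An optimal packing achieves that bound: [192,64] [175,76] [160,60,22] → 3 memory blocks.
Excess: 4 − 3 = 1.

1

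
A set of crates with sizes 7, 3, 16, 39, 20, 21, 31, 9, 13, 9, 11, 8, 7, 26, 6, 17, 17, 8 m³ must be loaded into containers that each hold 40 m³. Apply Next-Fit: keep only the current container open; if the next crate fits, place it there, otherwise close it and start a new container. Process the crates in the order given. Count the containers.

container 1: place 7 m³, 33 m³ left
container 1: place 3 m³, 30 m³ left
container 1: place 16 m³, 14 m³ left
container 2: place 39 m³, 1 m³ left
container 3: place 20 m³, 20 m³ left
container 4: place 21 m³, 19 m³ left
container 5: place 31 m³, 9 m³ left
container 5: place 9 m³, 0 m³ left
container 6: place 13 m³, 27 m³ left
container 6: place 9 m³, 18 m³ left
container 6: place 11 m³, 7 m³ left
container 7: place 8 m³, 32 m³ left
container 7: place 7 m³, 25 m³ left
container 8: place 26 m³, 14 m³ left
container 8: place 6 m³, 8 m³ left
container 9: place 17 m³, 23 m³ left
container 9: place 17 m³, 6 m³ left
container 10: place 8 m³, 32 m³ left
Final containers: [7,3,16] [39] [20] [21] [31,9] [13,9,11] [8,7] [26,6] [17,17] [8].

10 containers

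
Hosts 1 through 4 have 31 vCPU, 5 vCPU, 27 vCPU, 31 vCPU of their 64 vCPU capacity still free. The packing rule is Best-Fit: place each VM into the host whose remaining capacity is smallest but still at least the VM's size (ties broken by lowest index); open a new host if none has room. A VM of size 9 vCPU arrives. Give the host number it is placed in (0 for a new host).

3

Hosts with room: host 1 (31 vCPU), host 3 (27 vCPU), host 4 (31 vCPU).
Tightest fit is host 3 with 27 vCPU free.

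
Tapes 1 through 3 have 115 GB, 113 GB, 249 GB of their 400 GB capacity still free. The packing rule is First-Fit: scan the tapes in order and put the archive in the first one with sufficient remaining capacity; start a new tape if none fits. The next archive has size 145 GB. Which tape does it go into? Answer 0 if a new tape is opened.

3

Tapes with room: tape 3 (249 GB).
The first with room is tape 3.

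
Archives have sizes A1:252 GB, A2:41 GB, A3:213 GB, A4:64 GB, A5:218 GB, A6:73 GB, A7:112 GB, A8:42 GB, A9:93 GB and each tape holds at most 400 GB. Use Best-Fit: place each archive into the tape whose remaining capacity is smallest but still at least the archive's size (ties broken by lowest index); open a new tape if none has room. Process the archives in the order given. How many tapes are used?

3

Put A1 (252 GB) in tape 1; 148 GB remain.
Put A2 (41 GB) in tape 1; 107 GB remain.
Put A3 (213 GB) in tape 2; 187 GB remain.
Put A4 (64 GB) in tape 1; 43 GB remain.
Put A5 (218 GB) in tape 3; 182 GB remain.
Put A6 (73 GB) in tape 3; 109 GB remain.
Put A7 (112 GB) in tape 2; 75 GB remain.
Put A8 (42 GB) in tape 1; 1 GB remain.
Put A9 (93 GB) in tape 3; 16 GB remain.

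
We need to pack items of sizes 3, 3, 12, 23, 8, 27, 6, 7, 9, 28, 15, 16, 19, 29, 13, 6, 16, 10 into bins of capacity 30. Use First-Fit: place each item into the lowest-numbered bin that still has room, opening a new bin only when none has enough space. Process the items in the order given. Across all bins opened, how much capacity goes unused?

Put 3 in bin 1; 27 remain.
Put 3 in bin 1; 24 remain.
Put 12 in bin 1; 12 remain.
Put 23 in bin 2; 7 remain.
Put 8 in bin 1; 4 remain.
Put 27 in bin 3; 3 remain.
Put 6 in bin 2; 1 remain.
Put 7 in bin 4; 23 remain.
Put 9 in bin 4; 14 remain.
Put 28 in bin 5; 2 remain.
Put 15 in bin 6; 15 remain.
Put 16 in bin 7; 14 remain.
Put 19 in bin 8; 11 remain.
Put 29 in bin 9; 1 remain.
Put 13 in bin 4; 1 remain.
Put 6 in bin 6; 9 remain.
Put 16 in bin 10; 14 remain.
Put 10 in bin 7; 4 remain.
10 bins × 30 = 300; used 250; unused 50.

50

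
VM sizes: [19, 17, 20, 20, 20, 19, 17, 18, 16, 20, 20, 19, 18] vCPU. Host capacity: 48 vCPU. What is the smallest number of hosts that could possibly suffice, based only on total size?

6 hosts

Total size = 19 + 17 + 20 + 20 + 20 + 19 + 17 + 18 + 16 + 20 + 20 + 19 + 18 = 243 vCPU.
⌈243 / 48⌉ = 6.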